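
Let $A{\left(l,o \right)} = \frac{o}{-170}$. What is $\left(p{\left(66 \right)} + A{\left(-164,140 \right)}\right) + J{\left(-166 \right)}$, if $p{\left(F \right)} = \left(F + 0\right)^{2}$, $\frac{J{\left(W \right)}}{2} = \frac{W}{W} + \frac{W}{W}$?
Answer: $\frac{74106}{17} \approx 4359.2$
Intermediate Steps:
$A{\left(l,o \right)} = - \frac{o}{170}$ ($A{\left(l,o \right)} = o \left(- \frac{1}{170}\right) = - \frac{o}{170}$)
$J{\left(W \right)} = 4$ ($J{\left(W \right)} = 2 \left(\frac{W}{W} + \frac{W}{W}\right) = 2 \left(1 + 1\right) = 2 \cdot 2 = 4$)
$p{\left(F \right)} = F^{2}$
$\left(p{\left(66 \right)} + A{\left(-164,140 \right)}\right) + J{\left(-166 \right)} = \left(66^{2} - \frac{14}{17}\right) + 4 = \left(4356 - \frac{14}{17}\right) + 4 = \frac{74038}{17} + 4 = \frac{74106}{17}$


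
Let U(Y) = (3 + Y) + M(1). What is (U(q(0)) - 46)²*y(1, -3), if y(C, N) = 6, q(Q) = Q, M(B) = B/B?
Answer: 10584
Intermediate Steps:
M(B) = 1
U(Y) = 4 + Y (U(Y) = (3 + Y) + 1 = 4 + Y)
(U(q(0)) - 46)²*y(1, -3) = ((4 + 0) - 46)²*6 = (4 - 46)²*6 = (-42)²*6 = 1764*6 = 10584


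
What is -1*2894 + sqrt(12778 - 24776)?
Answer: -2894 + I*sqrt(11998) ≈ -2894.0 + 109.54*I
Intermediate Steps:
-1*2894 + sqrt(12778 - 24776) = -2894 + sqrt(-11998) = -2894 + I*sqrt(11998)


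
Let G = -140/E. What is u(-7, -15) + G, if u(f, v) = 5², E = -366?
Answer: 4645/183 ≈ 25.383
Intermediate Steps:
u(f, v) = 25
G = 70/183 (G = -140/(-366) = -140*(-1/366) = 70/183 ≈ 0.38251)
u(-7, -15) + G = 25 + 70/183 = 4645/183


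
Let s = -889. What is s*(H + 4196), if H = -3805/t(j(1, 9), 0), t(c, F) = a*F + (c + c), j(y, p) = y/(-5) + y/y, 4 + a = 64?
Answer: -12928727/8 ≈ -1.6161e+6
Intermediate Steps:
a = 60 (a = -4 + 64 = 60)
j(y, p) = 1 - y/5 (j(y, p) = y*(-1/5) + 1 = -y/5 + 1 = 1 - y/5)
t(c, F) = 2*c + 60*F (t(c, F) = 60*F + (c + c) = 60*F + 2*c = 2*c + 60*F)
H = -19025/8 (H = -3805/(2*(1 - 1/5*1) + 60*0) = -3805/(2*(1 - 1/5) + 0) = -3805/(2*(4/5) + 0) = -3805/(8/5 + 0) = -3805/8/5 = -3805*5/8 = -19025/8 ≈ -2378.1)
s*(H + 4196) = -889*(-19025/8 + 4196) = -889*14543/8 = -12928727/8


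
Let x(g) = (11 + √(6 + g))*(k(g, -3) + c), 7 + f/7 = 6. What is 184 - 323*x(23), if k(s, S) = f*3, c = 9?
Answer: 42820 + 3876*√29 ≈ 63693.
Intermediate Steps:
f = -7 (f = -49 + 7*6 = -49 + 42 = -7)
k(s, S) = -21 (k(s, S) = -7*3 = -21)
x(g) = -132 - 12*√(6 + g) (x(g) = (11 + √(6 + g))*(-21 + 9) = (11 + √(6 + g))*(-12) = -132 - 12*√(6 + g))
184 - 323*x(23) = 184 - 323*(-132 - 12*√(6 + 23)) = 184 - 323*(-132 - 12*√29) = 184 + (42636 + 3876*√29) = 42820 + 3876*√29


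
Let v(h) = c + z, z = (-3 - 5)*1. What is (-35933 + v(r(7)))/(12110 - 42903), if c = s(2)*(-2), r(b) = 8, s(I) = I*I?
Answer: 35949/30793 ≈ 1.1674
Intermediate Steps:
s(I) = I²
z = -8 (z = -8*1 = -8)
c = -8 (c = 2²*(-2) = 4*(-2) = -8)
v(h) = -16 (v(h) = -8 - 8 = -16)
(-35933 + v(r(7)))/(12110 - 42903) = (-35933 - 16)/(12110 - 42903) = -35949/(-30793) = -35949*(-1/30793) = 35949/30793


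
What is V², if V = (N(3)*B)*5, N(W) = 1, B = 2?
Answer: 100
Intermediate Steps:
V = 10 (V = (1*2)*5 = 2*5 = 10)
V² = 10² = 100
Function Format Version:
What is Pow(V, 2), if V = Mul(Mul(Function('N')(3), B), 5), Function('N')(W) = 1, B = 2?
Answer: 100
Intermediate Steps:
V = 10 (V = Mul(Mul(1, 2), 5) = Mul(2, 5) = 10)
Pow(V, 2) = Pow(10, 2) = 100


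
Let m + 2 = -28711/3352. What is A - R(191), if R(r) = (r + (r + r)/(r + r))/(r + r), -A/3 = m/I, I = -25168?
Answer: -8119153851/16113358976 ≈ -0.50388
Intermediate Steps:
m = -35415/3352 (m = -2 - 28711/3352 = -35415/3352 ≈ -10.565)
A = -106245/84363136 (A = -(-106245)/(3352*(-25168)) = -(-106245)*(-1)/(3352*25168) = -3*35415/84363136 = -106245/84363136 ≈ -0.0012594)
R(r) = (1 + r)/(2*r) (R(r) = (r + (2*r)/((2*r)))/((2*r)) = (r + (2*r)*(1/(2*r)))*(1/(2*r)) = (r + 1)*(1/(2*r)) = (1 + r)*(1/(2*r)) = (1 + r)/(2*r))
A - R(191) = -106245/84363136 - (1 + 191)/(2*191) = -106245/84363136 - 192/(2*191) = -106245/84363136 - 1*96/191 = -106245/84363136 - 96/191 = -8119153851/16113358976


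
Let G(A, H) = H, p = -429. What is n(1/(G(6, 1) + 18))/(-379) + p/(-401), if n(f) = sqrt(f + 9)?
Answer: 429/401 - 2*sqrt(817)/7201 ≈ 1.0619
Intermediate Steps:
n(f) = sqrt(9 + f)
n(1/(G(6, 1) + 18))/(-379) + p/(-401) = sqrt(9 + 1/(1 + 18))/(-379) - 429/(-401) = sqrt(9 + 1/19)*(-1/379) - 429*(-1/401) = sqrt(9 + 1/19)*(-1/379) + 429/401 = sqrt(172/19)*(-1/379) + 429/401 = (2*sqrt(817)/19)*(-1/379) + 429/401 = -2*sqrt(817)/7201 + 429/401 = 429/401 - 2*sqrt(817)/7201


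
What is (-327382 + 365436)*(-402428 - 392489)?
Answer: -30249771518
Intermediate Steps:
(-327382 + 365436)*(-402428 - 392489) = 38054*(-794917) = -30249771518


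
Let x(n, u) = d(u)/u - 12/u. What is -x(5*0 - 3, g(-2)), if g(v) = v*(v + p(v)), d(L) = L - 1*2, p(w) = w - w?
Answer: 5/2 ≈ 2.5000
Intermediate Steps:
p(w) = 0
d(L) = -2 + L (d(L) = L - 2 = -2 + L)
g(v) = v² (g(v) = v*(v + 0) = v*v = v²)
x(n, u) = -12/u + (-2 + u)/u (x(n, u) = (-2 + u)/u - 12/u = -12/u + (-2 + u)/u)
-x(5*0 - 3, g(-2)) = -(-14 + (-2)²)/((-2)²) = -(-14 + 4)/4 = -(-10)/4 = -1*(-5/2) = 5/2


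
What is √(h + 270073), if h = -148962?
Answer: √121111 ≈ 348.01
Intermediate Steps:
√(h + 270073) = √(-148962 + 270073) = √121111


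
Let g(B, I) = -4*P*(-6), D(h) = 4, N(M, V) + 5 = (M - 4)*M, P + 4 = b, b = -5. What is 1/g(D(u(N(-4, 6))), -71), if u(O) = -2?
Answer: -1/216 ≈ -0.0046296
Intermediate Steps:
P = -9 (P = -4 - 5 = -9)
N(M, V) = -5 + M*(-4 + M) (N(M, V) = -5 + (M - 4)*M = -5 + (-4 + M)*M = -5 + M*(-4 + M))
g(B, I) = -216 (g(B, I) = -4*(-9)*(-6) = 36*(-6) = -216)
1/g(D(u(N(-4, 6))), -71) = 1/(-216) = -1/216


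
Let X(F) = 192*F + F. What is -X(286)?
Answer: -55198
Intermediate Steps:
X(F) = 193*F
-X(286) = -193*286 = -1*55198 = -55198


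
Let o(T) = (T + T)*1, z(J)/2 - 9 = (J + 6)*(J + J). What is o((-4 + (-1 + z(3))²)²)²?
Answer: 238174532210563524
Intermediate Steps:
z(J) = 18 + 4*J*(6 + J) (z(J) = 18 + 2*((J + 6)*(J + J)) = 18 + 2*((6 + J)*(2*J)) = 18 + 2*(2*J*(6 + J)) = 18 + 4*J*(6 + J))
o(T) = 2*T (o(T) = (2*T)*1 = 2*T)
o((-4 + (-1 + z(3))²)²)² = (2*(-4 + (-1 + (18 + 4*3² + 24*3))²)²)² = (2*(-4 + (-1 + (18 + 4*9 + 72))²)²)² = (2*(-4 + (-1 + (18 + 36 + 72))²)²)² = (2*(-4 + (-1 + 126)²)²)² = (2*(-4 + 125²)²)² = (2*(-4 + 15625)²)² = (2*15621²)² = (2*244015641)² = 488031282² = 238174532210563524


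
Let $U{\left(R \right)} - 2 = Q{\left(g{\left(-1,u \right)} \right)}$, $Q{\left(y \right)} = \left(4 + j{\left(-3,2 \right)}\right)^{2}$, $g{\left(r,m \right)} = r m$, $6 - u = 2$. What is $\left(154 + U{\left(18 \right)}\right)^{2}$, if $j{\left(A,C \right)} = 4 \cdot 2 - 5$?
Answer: $42025$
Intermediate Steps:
$u = 4$ ($u = 6 - 2 = 4$)
$g{\left(r,m \right)} = m r$
$j{\left(A,C \right)} = 3$ ($j{\left(A,C \right)} = 8 - 5 = 3$)
$Q{\left(y \right)} = 49$ ($Q{\left(y \right)} = \left(4 + 3\right)^{2} = 7^{2} = 49$)
$U{\left(R \right)} = 51$ ($U{\left(R \right)} = 2 + 49 = 51$)
$\left(154 + U{\left(18 \right)}\right)^{2} = \left(154 + 51\right)^{2} = 205^{2} = 42025$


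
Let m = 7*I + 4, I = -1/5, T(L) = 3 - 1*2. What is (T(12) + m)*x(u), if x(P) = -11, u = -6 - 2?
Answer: -198/5 ≈ -39.600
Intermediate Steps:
T(L) = 1 (T(L) = 3 - 2 = 1)
u = -8
I = -⅕ (I = -1*⅕ = -⅕ ≈ -0.20000)
m = 13/5 (m = 7*(-⅕) + 4 = -7/5 + 4 = 13/5 ≈ 2.6000)
(T(12) + m)*x(u) = (1 + 13/5)*(-11) = (18/5)*(-11) = -198/5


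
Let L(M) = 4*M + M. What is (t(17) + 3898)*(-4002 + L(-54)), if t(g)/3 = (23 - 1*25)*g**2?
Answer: -9244608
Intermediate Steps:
L(M) = 5*M
t(g) = -6*g**2 (t(g) = 3*((23 - 1*25)*g**2) = 3*((23 - 25)*g**2) = 3*(-2*g**2) = -6*g**2)
(t(17) + 3898)*(-4002 + L(-54)) = (-6*17**2 + 3898)*(-4002 + 5*(-54)) = (-6*289 + 3898)*(-4002 - 270) = (-1734 + 3898)*(-4272) = 2164*(-4272) = -9244608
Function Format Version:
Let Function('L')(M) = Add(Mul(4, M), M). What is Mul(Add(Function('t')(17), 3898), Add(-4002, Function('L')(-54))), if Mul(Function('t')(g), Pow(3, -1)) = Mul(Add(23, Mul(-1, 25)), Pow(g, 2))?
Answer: -9244608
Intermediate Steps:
Function('L')(M) = Mul(5, M)
Function('t')(g) = Mul(-6, Pow(g, 2)) (Function('t')(g) = Mul(3, Mul(Add(23, Mul(-1, 25)), Pow(g, 2))) = Mul(3, Mul(Add(23, -25), Pow(g, 2))) = Mul(3, Mul(-2, Pow(g, 2))) = Mul(-6, Pow(g, 2)))
Mul(Add(Function('t')(17), 3898), Add(-4002, Function('L')(-54))) = Mul(Add(Mul(-6, Pow(17, 2)), 3898), Add(-4002, Mul(5, -54))) = Mul(Add(Mul(-6, 289), 3898), Add(-4002, -270)) = Mul(Add(-1734, 3898), -4272) = Mul(2164, -4272) = -9244608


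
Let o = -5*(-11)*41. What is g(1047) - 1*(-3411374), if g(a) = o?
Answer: 3413629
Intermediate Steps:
o = 2255 (o = 55*41 = 2255)
g(a) = 2255
g(1047) - 1*(-3411374) = 2255 - 1*(-3411374) = 2255 + 3411374 = 3413629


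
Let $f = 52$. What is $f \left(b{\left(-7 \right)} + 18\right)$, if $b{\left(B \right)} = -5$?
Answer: $676$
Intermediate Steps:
$f \left(b{\left(-7 \right)} + 18\right) = 52 \left(-5 + 18\right) = 52 \cdot 13 = 676$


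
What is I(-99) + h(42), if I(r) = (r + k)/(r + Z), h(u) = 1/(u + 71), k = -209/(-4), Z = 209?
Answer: -1881/4520 ≈ -0.41615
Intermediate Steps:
k = 209/4 (k = -209*(-1/4) = 209/4 ≈ 52.250)
h(u) = 1/(71 + u)
I(r) = (209/4 + r)/(209 + r) (I(r) = (r + 209/4)/(r + 209) = (209/4 + r)/(209 + r))
I(-99) + h(42) = (209/4 - 99)/(209 - 99) + 1/(71 + 42) = -187/4/110 + 1/113 = (1/110)*(-187/4) + 1/113 = -17/40 + 1/113 = -1881/4520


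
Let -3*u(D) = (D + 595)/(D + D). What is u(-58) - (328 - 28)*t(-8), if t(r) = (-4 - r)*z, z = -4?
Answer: 556979/116 ≈ 4801.5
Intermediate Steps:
u(D) = -(595 + D)/(6*D) (u(D) = -(D + 595)/(3*(D + D)) = -(595 + D)/(3*(2*D)) = -(595 + D)*1/(2*D)/3 = -(595 + D)/(6*D))
t(r) = 16 + 4*r (t(r) = (-4 - r)*(-4) = 16 + 4*r)
u(-58) - (328 - 28)*t(-8) = (1/6)*(-595 - 1*(-58))/(-58) - (328 - 28)*(16 + 4*(-8)) = (1/6)*(-1/58)*(-595 + 58) - 300*(16 - 32) = (1/6)*(-1/58)*(-537) - 300*(-16) = 179/116 - 1*(-4800) = 179/116 + 4800 = 556979/116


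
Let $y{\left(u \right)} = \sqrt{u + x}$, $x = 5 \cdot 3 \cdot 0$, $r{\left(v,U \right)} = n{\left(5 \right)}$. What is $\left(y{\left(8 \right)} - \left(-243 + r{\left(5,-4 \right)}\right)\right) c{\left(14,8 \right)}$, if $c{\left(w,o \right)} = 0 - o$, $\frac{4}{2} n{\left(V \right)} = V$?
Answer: $-1924 - 16 \sqrt{2} \approx -1946.6$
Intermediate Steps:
$n{\left(V \right)} = \frac{V}{2}$
$r{\left(v,U \right)} = \frac{5}{2}$ ($r{\left(v,U \right)} = \frac{1}{2} \cdot 5 = \frac{5}{2}$)
$x = 0$ ($x = 15 \cdot 0 = 0$)
$c{\left(w,o \right)} = - o$
$y{\left(u \right)} = \sqrt{u}$ ($y{\left(u \right)} = \sqrt{u + 0} = \sqrt{u}$)
$\left(y{\left(8 \right)} - \left(-243 + r{\left(5,-4 \right)}\right)\right) c{\left(14,8 \right)} = \left(\sqrt{8} + \left(243 - \frac{5}{2}\right)\right) \left(\left(-1\right) 8\right) = \left(2 \sqrt{2} + \left(243 - \frac{5}{2}\right)\right) \left(-8\right) = \left(2 \sqrt{2} + \frac{481}{2}\right) \left(-8\right) = \left(\frac{481}{2} + 2 \sqrt{2}\right) \left(-8\right) = -1924 - 16 \sqrt{2}$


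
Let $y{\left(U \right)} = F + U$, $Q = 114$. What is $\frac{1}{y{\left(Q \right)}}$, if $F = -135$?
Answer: $- \frac{1}{21} \approx -0.047619$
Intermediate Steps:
$y{\left(U \right)} = -135 + U$
$\frac{1}{y{\left(Q \right)}} = \frac{1}{-135 + 114} = \frac{1}{-21} = - \frac{1}{21}$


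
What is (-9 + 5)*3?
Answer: -12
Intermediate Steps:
(-9 + 5)*3 = -4*3 = -12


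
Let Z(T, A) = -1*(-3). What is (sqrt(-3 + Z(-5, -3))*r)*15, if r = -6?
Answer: 0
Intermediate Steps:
Z(T, A) = 3
(sqrt(-3 + Z(-5, -3))*r)*15 = (sqrt(-3 + 3)*(-6))*15 = (sqrt(0)*(-6))*15 = (0*(-6))*15 = 0*15 = 0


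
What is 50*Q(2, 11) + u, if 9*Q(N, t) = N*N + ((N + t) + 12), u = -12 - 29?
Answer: 1081/9 ≈ 120.11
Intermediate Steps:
u = -41
Q(N, t) = 4/3 + N/9 + t/9 + N²/9 (Q(N, t) = (N*N + ((N + t) + 12))/9 = (N² + (12 + N + t))/9 = (12 + N + t + N²)/9 = 4/3 + N/9 + t/9 + N²/9)
50*Q(2, 11) + u = 50*(4/3 + (⅑)*2 + (⅑)*11 + (⅑)*2²) - 41 = 50*(4/3 + 2/9 + 11/9 + (⅑)*4) - 41 = 50*(4/3 + 2/9 + 11/9 + 4/9) - 41 = 50*(29/9) - 41 = 1450/9 - 41 = 1081/9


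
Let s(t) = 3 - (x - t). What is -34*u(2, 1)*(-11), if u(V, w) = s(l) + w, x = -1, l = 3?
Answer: 2992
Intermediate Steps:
s(t) = 4 + t (s(t) = 3 - (-1 - t) = 3 + (1 + t) = 4 + t)
u(V, w) = 7 + w (u(V, w) = (4 + 3) + w = 7 + w)
-34*u(2, 1)*(-11) = -34*(7 + 1)*(-11) = -34*8*(-11) = -272*(-11) = 2992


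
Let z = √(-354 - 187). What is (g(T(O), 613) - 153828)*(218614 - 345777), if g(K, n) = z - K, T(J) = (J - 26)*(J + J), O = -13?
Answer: 19690173246 - 127163*I*√541 ≈ 1.969e+10 - 2.9577e+6*I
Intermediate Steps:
z = I*√541 (z = √(-541) = I*√541 ≈ 23.259*I)
T(J) = 2*J*(-26 + J) (T(J) = (-26 + J)*(2*J) = 2*J*(-26 + J))
g(K, n) = -K + I*√541 (g(K, n) = I*√541 - K = -K + I*√541)
(g(T(O), 613) - 153828)*(218614 - 345777) = ((-2*(-13)*(-26 - 13) + I*√541) - 153828)*(218614 - 345777) = ((-2*(-13)*(-39) + I*√541) - 153828)*(-127163) = ((-1*1014 + I*√541) - 153828)*(-127163) = ((-1014 + I*√541) - 153828)*(-127163) = (-154842 + I*√541)*(-127163) = 19690173246 - 127163*I*√541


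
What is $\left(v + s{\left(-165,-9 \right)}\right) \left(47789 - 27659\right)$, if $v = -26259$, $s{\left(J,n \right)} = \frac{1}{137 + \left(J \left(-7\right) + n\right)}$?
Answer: $- \frac{678185658480}{1283} \approx -5.2859 \cdot 10^{8}$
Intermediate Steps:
$s{\left(J,n \right)} = \frac{1}{137 + n - 7 J}$ ($s{\left(J,n \right)} = \frac{1}{137 - \left(- n + 7 J\right)} = \frac{1}{137 + n - 7 J}$)
$\left(v + s{\left(-165,-9 \right)}\right) \left(47789 - 27659\right) = \left(-26259 + \frac{1}{137 - 9 - -1155}\right) \left(47789 - 27659\right) = \left(-26259 + \frac{1}{137 - 9 + 1155}\right) 20130 = \left(-26259 + \frac{1}{1283}\right) 20130 = \left(- \frac{33690296}{1283}\right) 20130 = - \frac{678185658480}{1283}$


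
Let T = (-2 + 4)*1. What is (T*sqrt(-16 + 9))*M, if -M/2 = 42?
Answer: -168*I*sqrt(7) ≈ -444.49*I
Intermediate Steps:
M = -84 (M = -2*42 = -84)
T = 2 (T = 2*1 = 2)
(T*sqrt(-16 + 9))*M = (2*sqrt(-16 + 9))*(-84) = (2*sqrt(-7))*(-84) = (2*(I*sqrt(7)))*(-84) = (2*I*sqrt(7))*(-84) = -168*I*sqrt(7)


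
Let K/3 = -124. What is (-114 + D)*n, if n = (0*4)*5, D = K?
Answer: 0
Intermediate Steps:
K = -372 (K = 3*(-124) = -372)
D = -372
n = 0 (n = 0*5 = 0)
(-114 + D)*n = (-114 - 372)*0 = -486*0 = 0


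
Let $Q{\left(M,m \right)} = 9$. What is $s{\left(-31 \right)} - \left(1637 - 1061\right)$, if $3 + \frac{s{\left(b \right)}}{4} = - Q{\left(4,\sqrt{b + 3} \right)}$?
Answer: $-624$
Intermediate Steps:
$s{\left(b \right)} = -48$ ($s{\left(b \right)} = -12 + 4 \left(\left(-1\right) 9\right) = -12 + 4 \left(-9\right) = -12 - 36 = -48$)
$s{\left(-31 \right)} - \left(1637 - 1061\right) = -48 - \left(1637 - 1061\right) = -48 - 576 = -624$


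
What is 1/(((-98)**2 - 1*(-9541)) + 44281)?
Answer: 1/63426 ≈ 1.5766e-5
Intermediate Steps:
1/(((-98)**2 - 1*(-9541)) + 44281) = 1/((9604 + 9541) + 44281) = 1/(19145 + 44281) = 1/63426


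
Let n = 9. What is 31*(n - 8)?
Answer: 31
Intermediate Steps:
31*(n - 8) = 31*(9 - 8) = 31*1 = 31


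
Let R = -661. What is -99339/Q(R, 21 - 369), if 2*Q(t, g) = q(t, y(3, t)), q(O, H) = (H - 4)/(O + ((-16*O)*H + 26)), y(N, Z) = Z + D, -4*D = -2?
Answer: -925320665516/443 ≈ -2.0888e+9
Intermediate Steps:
D = ½ (D = -¼*(-2) = ½ ≈ 0.50000)
y(N, Z) = ½ + Z (y(N, Z) = Z + ½ = ½ + Z)
q(O, H) = (-4 + H)/(26 + O - 16*H*O) (q(O, H) = (-4 + H)/(O + (-16*H*O + 26)) = (-4 + H)/(O + (26 - 16*H*O)) = (-4 + H)/(26 + O - 16*H*O))
Q(t, g) = (-7/2 + t)/(2*(26 + t - 16*t*(½ + t))) (Q(t, g) = ((-4 + (½ + t))/(26 + t - 16*(½ + t)*t))/2 = ((-7/2 + t)/(26 + t - 16*t*(½ + t)))/2 = (-7/2 + t)/(2*(26 + t - 16*t*(½ + t))))
-99339/Q(R, 21 - 369) = -99339*4*(-26 + 7*(-661) + 16*(-661)²)/(7 - 2*(-661)) = -99339*4*(-26 - 4627 + 16*436921)/(7 + 1322) = -99339/((¼)*1329/(-26 - 4627 + 6990736)) = -99339/((¼)*1329/6986083) = -99339/((¼)*(1/6986083)*1329) = -99339/1329/27944332 = -99339*27944332/1329 = -925320665516/443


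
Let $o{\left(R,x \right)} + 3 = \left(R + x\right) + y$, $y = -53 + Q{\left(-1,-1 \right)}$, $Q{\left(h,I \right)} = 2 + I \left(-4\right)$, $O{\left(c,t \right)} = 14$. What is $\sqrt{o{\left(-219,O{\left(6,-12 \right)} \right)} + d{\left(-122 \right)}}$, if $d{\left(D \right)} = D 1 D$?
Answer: $\sqrt{14629} \approx 120.95$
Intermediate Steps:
$Q{\left(h,I \right)} = 2 - 4 I$
$d{\left(D \right)} = D^{2}$ ($d{\left(D \right)} = D D = D^{2}$)
$y = -47$ ($y = -53 + \left(2 - -4\right) = -53 + \left(2 + 4\right) = -53 + 6 = -47$)
$o{\left(R,x \right)} = -50 + R + x$ ($o{\left(R,x \right)} = -3 - \left(47 - R - x\right) = -3 + \left(-47 + R + x\right) = -50 + R + x$)
$\sqrt{o{\left(-219,O{\left(6,-12 \right)} \right)} + d{\left(-122 \right)}} = \sqrt{\left(-50 - 219 + 14\right) + \left(-122\right)^{2}} = \sqrt{-255 + 14884} = \sqrt{14629}$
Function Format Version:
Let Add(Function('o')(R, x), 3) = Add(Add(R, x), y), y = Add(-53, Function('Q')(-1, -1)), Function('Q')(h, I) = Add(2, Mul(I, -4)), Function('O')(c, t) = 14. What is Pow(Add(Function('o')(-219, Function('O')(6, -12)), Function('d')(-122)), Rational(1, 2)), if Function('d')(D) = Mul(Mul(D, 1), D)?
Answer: Pow(14629, Rational(1, 2)) ≈ 120.95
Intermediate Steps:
Function('Q')(h, I) = Add(2, Mul(-4, I))
Function('d')(D) = Pow(D, 2) (Function('d')(D) = Mul(D, D) = Pow(D, 2))
y = -47 (y = Add(-53, Add(2, Mul(-4, -1))) = Add(-53, Add(2, 4)) = Add(-53, 6) = -47)
Function('o')(R, x) = Add(-50, R, x) (Function('o')(R, x) = Add(-3, Add(Add(R, x), -47)) = Add(-3, Add(-47, R, x)) = Add(-50, R, x))
Pow(Add(Function('o')(-219, Function('O')(6, -12)), Function('d')(-122)), Rational(1, 2)) = Pow(Add(Add(-50, -219, 14), Pow(-122, 2)), Rational(1, 2)) = Pow(Add(-255, 14884), Rational(1, 2)) = Pow(14629, Rational(1, 2))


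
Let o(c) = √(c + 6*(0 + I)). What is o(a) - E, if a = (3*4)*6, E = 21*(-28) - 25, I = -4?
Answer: 613 + 4*√3 ≈ 619.93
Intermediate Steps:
E = -613 (E = -588 - 25 = -613)
a = 72 (a = 12*6 = 72)
o(c) = √(-24 + c) (o(c) = √(c + 6*(0 - 4)) = √(c + 6*(-4)) = √(c - 24) = √(-24 + c))
o(a) - E = √(-24 + 72) - 1*(-613) = √48 + 613 = 4*√3 + 613 = 613 + 4*√3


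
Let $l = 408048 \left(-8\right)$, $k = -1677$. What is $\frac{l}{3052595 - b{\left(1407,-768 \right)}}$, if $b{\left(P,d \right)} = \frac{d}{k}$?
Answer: $- \frac{1824790656}{1706400349} \approx -1.0694$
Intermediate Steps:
$l = -3264384$
$b{\left(P,d \right)} = - \frac{d}{1677}$ ($b{\left(P,d \right)} = \frac{d}{-1677} = d \left(- \frac{1}{1677}\right) = - \frac{d}{1677}$)
$\frac{l}{3052595 - b{\left(1407,-768 \right)}} = - \frac{3264384}{3052595 - \left(- \frac{1}{1677}\right) \left(-768\right)} = - \frac{3264384}{3052595 - \frac{256}{559}} = - \frac{3264384}{\frac{1706400349}{559}} = \left(-3264384\right) \frac{559}{1706400349} = - \frac{1824790656}{1706400349}$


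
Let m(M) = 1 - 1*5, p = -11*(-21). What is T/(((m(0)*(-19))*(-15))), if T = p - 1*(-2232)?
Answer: -821/380 ≈ -2.1605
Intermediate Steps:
p = 231
T = 2463 (T = 231 - 1*(-2232) = 231 + 2232 = 2463)
m(M) = -4 (m(M) = 1 - 5 = -4)
T/(((m(0)*(-19))*(-15))) = 2463/((-4*(-19)*(-15))) = 2463/((76*(-15))) = 2463/(-1140) = 2463*(-1/1140) = -821/380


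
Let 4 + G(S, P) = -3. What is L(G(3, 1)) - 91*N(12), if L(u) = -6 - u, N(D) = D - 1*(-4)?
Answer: -1455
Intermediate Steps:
G(S, P) = -7 (G(S, P) = -4 - 3 = -7)
N(D) = 4 + D (N(D) = D + 4 = 4 + D)
L(G(3, 1)) - 91*N(12) = (-6 - 1*(-7)) - 91*(4 + 12) = (-6 + 7) - 91*16 = 1 - 1456 = -1455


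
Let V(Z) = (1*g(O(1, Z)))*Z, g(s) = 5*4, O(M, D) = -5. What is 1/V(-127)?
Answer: -1/2540 ≈ -0.00039370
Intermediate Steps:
g(s) = 20
V(Z) = 20*Z (V(Z) = (1*20)*Z = 20*Z)
1/V(-127) = 1/(20*(-127)) = 1/(-2540) = -1/2540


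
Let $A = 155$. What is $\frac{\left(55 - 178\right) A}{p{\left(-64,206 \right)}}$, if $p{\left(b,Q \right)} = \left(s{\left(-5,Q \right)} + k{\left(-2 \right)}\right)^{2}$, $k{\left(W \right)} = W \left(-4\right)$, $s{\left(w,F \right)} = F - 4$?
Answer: $- \frac{1271}{2940} \approx -0.43231$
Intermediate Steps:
$s{\left(w,F \right)} = -4 + F$ ($s{\left(w,F \right)} = F - 4 = -4 + F$)
$k{\left(W \right)} = - 4 W$
$p{\left(b,Q \right)} = \left(4 + Q\right)^{2}$ ($p{\left(b,Q \right)} = \left(\left(-4 + Q\right) - -8\right)^{2} = \left(\left(-4 + Q\right) + 8\right)^{2} = \left(4 + Q\right)^{2}$)
$\frac{\left(55 - 178\right) A}{p{\left(-64,206 \right)}} = \frac{\left(55 - 178\right) 155}{\left(4 + 206\right)^{2}} = \frac{\left(-123\right) 155}{210^{2}} = - \frac{19065}{44100} = \left(-19065\right) \frac{1}{44100} = - \frac{1271}{2940}$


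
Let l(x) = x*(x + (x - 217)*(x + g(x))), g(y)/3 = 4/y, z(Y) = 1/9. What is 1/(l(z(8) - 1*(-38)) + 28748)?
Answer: -729/168963677 ≈ -4.3145e-6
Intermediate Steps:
z(Y) = 1/9
g(y) = 12/y (g(y) = 3*(4/y) = 12/y)
l(x) = x*(x + (-217 + x)*(x + 12/x)) (l(x) = x*(x + (x - 217)*(x + 12/x)) = x*(x + (-217 + x)*(x + 12/x)))
1/(l(z(8) - 1*(-38)) + 28748) = 1/((-2604 + (1/9 - 1*(-38))*(12 + (1/9 - 1*(-38))**2 - 216*(1/9 - 1*(-38)))) + 28748) = 1/((-2604 + (1/9 + 38)*(12 + (1/9 + 38)**2 - 216*(1/9 + 38))) + 28748) = 1/((-2604 + 343*(12 + (343/9)**2 - 216*343/9)/9) + 28748) = 1/((-2604 + 343*(12 + 117649/81 - 8232)/9) + 28748) = 1/((-2604 + (343/9)*(-548171/81)) + 28748) = 1/((-2604 - 188022653/729) + 28748) = 1/(-189920969/729 + 28748) = 1/(-168963677/729) = -729/168963677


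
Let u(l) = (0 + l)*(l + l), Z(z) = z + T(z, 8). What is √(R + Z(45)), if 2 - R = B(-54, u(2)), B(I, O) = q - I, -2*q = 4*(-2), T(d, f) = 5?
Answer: I*√6 ≈ 2.4495*I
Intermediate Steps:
q = 4 (q = -2*(-2) = -½*(-8) = 4)
Z(z) = 5 + z (Z(z) = z + 5 = 5 + z)
u(l) = 2*l² (u(l) = l*(2*l) = 2*l²)
B(I, O) = 4 - I
R = -56 (R = 2 - (4 - 1*(-54)) = 2 - (4 + 54) = 2 - 1*58 = 2 - 58 = -56)
√(R + Z(45)) = √(-56 + (5 + 45)) = √(-56 + 50) = √(-6) = I*√6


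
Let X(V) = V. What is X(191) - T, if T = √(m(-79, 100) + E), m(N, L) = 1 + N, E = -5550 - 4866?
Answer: 191 - 3*I*√1166 ≈ 191.0 - 102.44*I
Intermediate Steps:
E = -10416
T = 3*I*√1166 (T = √((1 - 79) - 10416) = √(-78 - 10416) = √(-10494) = 3*I*√1166 ≈ 102.44*I)
X(191) - T = 191 - 3*I*√1166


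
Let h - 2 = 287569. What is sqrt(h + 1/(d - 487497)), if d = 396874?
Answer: 2*sqrt(590421231623509)/90623 ≈ 536.26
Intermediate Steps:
h = 287571 (h = 2 + 287569 = 287571)
sqrt(h + 1/(d - 487497)) = sqrt(287571 + 1/(396874 - 487497)) = sqrt(287571 + 1/(-90623)) = sqrt(287571 - 1/90623) = sqrt(26060546732/90623) = 2*sqrt(590421231623509)/90623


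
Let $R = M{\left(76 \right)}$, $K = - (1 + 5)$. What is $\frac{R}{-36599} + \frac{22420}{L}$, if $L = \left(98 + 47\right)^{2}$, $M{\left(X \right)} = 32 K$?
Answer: $\frac{164917276}{153898795} \approx 1.0716$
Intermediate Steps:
$K = -6$ ($K = \left(-1\right) 6 = -6$)
$M{\left(X \right)} = -192$ ($M{\left(X \right)} = 32 \left(-6\right) = -192$)
$L = 21025$ ($L = 145^{2} = 21025$)
$R = -192$
$\frac{R}{-36599} + \frac{22420}{L} = - \frac{192}{-36599} + \frac{22420}{21025} = \left(-192\right) \left(- \frac{1}{36599}\right) + 22420 \cdot \frac{1}{21025} = \frac{192}{36599} + \frac{4484}{4205} = \frac{164917276}{153898795}$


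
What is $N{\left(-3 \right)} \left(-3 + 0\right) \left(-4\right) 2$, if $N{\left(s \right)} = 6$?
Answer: $144$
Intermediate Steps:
$N{\left(-3 \right)} \left(-3 + 0\right) \left(-4\right) 2 = 6 \left(-3 + 0\right) \left(-4\right) 2 = 6 \left(\left(-3\right) \left(-4\right)\right) 2 = 6 \cdot 12 \cdot 2 = 72 \cdot 2 = 144$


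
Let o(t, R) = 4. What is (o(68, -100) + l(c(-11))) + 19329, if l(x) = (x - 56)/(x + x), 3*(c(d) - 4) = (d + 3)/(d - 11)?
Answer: 328554/17 ≈ 19327.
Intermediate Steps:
c(d) = 4 + (3 + d)/(3*(-11 + d)) (c(d) = 4 + ((d + 3)/(d - 11))/3 = 4 + ((3 + d)/(-11 + d))/3 = 4 + (3 + d)/(3*(-11 + d)))
l(x) = (-56 + x)/(2*x) (l(x) = (-56 + x)/((2*x)) = (-56 + x)*(1/(2*x)) = (-56 + x)/(2*x))
(o(68, -100) + l(c(-11))) + 19329 = (4 + (-56 + (-129 + 13*(-11))/(3*(-11 - 11)))/(2*(((-129 + 13*(-11))/(3*(-11 - 11)))))) + 19329 = (4 + (-56 + (⅓)*(-129 - 143)/(-22))/(2*(((⅓)*(-129 - 143)/(-22))))) + 19329 = (4 + (-56 + (⅓)*(-1/22)*(-272))/(2*(((⅓)*(-1/22)*(-272))))) + 19329 = (4 + (-56 + 136/33)/(2*(136/33))) + 19329 = (4 + (½)*(33/136)*(-1712/33)) + 19329 = (4 - 107/17) + 19329 = -39/17 + 19329 = 328554/17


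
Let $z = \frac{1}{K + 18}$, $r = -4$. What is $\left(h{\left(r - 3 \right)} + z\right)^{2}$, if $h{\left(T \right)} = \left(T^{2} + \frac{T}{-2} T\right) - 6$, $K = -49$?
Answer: $\frac{1311025}{3844} \approx 341.06$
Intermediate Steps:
$h{\left(T \right)} = -6 + \frac{T^{2}}{2}$ ($h{\left(T \right)} = \left(T^{2} + T \left(- \frac{1}{2}\right) T\right) - 6 = \left(T^{2} + - \frac{T}{2} T\right) - 6 = \left(T^{2} - \frac{T^{2}}{2}\right) - 6 = \frac{T^{2}}{2} - 6 = -6 + \frac{T^{2}}{2}$)
$z = - \frac{1}{31}$ ($z = \frac{1}{-49 + 18} = \frac{1}{-31} = - \frac{1}{31} \approx -0.032258$)
$\left(h{\left(r - 3 \right)} + z\right)^{2} = \left(\left(-6 + \frac{\left(-4 - 3\right)^{2}}{2}\right) - \frac{1}{31}\right)^{2} = \left(\left(-6 + \frac{\left(-7\right)^{2}}{2}\right) - \frac{1}{31}\right)^{2} = \left(\left(-6 + \frac{1}{2} \cdot 49\right) - \frac{1}{31}\right)^{2} = \left(\left(-6 + \frac{49}{2}\right) - \frac{1}{31}\right)^{2} = \left(\frac{37}{2} - \frac{1}{31}\right)^{2} = \left(\frac{1145}{62}\right)^{2} = \frac{1311025}{3844}$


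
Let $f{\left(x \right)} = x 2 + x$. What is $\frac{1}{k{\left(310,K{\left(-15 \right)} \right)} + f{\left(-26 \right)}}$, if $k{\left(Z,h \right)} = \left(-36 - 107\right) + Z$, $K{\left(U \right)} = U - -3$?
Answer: $\frac{1}{89} \approx 0.011236$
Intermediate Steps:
$K{\left(U \right)} = 3 + U$ ($K{\left(U \right)} = U + 3 = 3 + U$)
$k{\left(Z,h \right)} = -143 + Z$
$f{\left(x \right)} = 3 x$ ($f{\left(x \right)} = 2 x + x = 3 x$)
$\frac{1}{k{\left(310,K{\left(-15 \right)} \right)} + f{\left(-26 \right)}} = \frac{1}{\left(-143 + 310\right) + 3 \left(-26\right)} = \frac{1}{167 - 78} = \frac{1}{89}$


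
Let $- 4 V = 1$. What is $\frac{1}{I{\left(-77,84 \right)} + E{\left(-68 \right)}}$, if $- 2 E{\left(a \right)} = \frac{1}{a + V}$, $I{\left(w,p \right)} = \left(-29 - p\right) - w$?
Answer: $- \frac{273}{9826} \approx -0.027783$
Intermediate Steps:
$V = - \frac{1}{4}$ ($V = \left(- \frac{1}{4}\right) 1 = - \frac{1}{4} \approx -0.25$)
$I{\left(w,p \right)} = -29 - p - w$
$E{\left(a \right)} = - \frac{1}{2 \left(- \frac{1}{4} + a\right)}$ ($E{\left(a \right)} = - \frac{1}{2 \left(a - \frac{1}{4}\right)} = - \frac{1}{2 \left(- \frac{1}{4} + a\right)}$)
$\frac{1}{I{\left(-77,84 \right)} + E{\left(-68 \right)}} = \frac{1}{\left(-29 - 84 - -77\right) - \frac{2}{-1 + 4 \left(-68\right)}} = \frac{1}{\left(-29 - 84 + 77\right) - \frac{2}{-1 - 272}} = \frac{1}{-36 - \frac{2}{-273}} = \frac{1}{-36 - - \frac{2}{273}} = \frac{1}{-36 + \frac{2}{273}} = \frac{1}{- \frac{9826}{273}} = - \frac{273}{9826}$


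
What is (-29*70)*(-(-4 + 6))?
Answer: 4060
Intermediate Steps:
(-29*70)*(-(-4 + 6)) = -(-2030)*2 = -2030*(-2) = 4060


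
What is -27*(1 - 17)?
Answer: 432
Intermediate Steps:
-27*(1 - 17) = -27*(-16) = 432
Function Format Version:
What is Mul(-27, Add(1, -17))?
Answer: 432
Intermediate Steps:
Mul(-27, Add(1, -17)) = Mul(-27, -16) = 432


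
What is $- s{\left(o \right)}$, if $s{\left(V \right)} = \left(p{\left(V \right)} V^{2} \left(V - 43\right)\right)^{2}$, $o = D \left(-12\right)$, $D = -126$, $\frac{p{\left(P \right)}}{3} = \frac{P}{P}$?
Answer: $-101506362652540145664$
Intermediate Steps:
$p{\left(P \right)} = 3$ ($p{\left(P \right)} = 3 \frac{P}{P} = 3 \cdot 1 = 3$)
$o = 1512$ ($o = \left(-126\right) \left(-12\right) = 1512$)
$s{\left(V \right)} = 9 V^{4} \left(-43 + V\right)^{2}$ ($s{\left(V \right)} = \left(3 V^{2} \left(V - 43\right)\right)^{2} = \left(3 V^{2} \left(-43 + V\right)\right)^{2} = 9 V^{4} \left(-43 + V\right)^{2}$)
$- s{\left(o \right)} = - 9 \cdot 1512^{4} \left(-43 + 1512\right)^{2} = - 9 \cdot 5226454388736 \cdot 1469^{2} = - 9 \cdot 5226454388736 \cdot 2157961 = \left(-1\right) 101506362652540145664 = -101506362652540145664$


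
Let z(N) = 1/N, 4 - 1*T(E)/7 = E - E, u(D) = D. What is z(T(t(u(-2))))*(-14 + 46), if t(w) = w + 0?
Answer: 8/7 ≈ 1.1429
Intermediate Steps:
t(w) = w
T(E) = 28 (T(E) = 28 - 7*(E - E) = 28 - 7*0 = 28 + 0 = 28)
z(T(t(u(-2))))*(-14 + 46) = (-14 + 46)/28 = (1/28)*32 = 8/7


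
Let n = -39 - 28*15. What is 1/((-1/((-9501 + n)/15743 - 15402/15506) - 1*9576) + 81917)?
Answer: 198456723/14356679854022 ≈ 1.3823e-5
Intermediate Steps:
n = -459 (n = -39 - 420 = -459)
1/((-1/((-9501 + n)/15743 - 15402/15506) - 1*9576) + 81917) = 1/((-1/((-9501 - 459)/15743 - 15402/15506) - 1*9576) + 81917) = 1/((-1/(-9960*1/15743 - 15402*1/15506) - 9576) + 81917) = 1/((-1/(-9960/15743 - 7701/7753) - 9576) + 81917) = 1/((-1/(-198456723/122055479) - 9576) + 81917) = 1/((-1*(-122055479/198456723) - 9576) + 81917) = 1/((122055479/198456723 - 9576) + 81917) = 1/(-1900299523969/198456723 + 81917) = 1/(14356679854022/198456723) = 198456723/14356679854022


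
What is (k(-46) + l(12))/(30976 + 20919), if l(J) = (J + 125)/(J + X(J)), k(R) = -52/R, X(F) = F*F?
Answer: 7207/186199260 ≈ 3.8706e-5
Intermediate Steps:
X(F) = F²
l(J) = (125 + J)/(J + J²) (l(J) = (J + 125)/(J + J²) = (125 + J)/(J + J²))
(k(-46) + l(12))/(30976 + 20919) = (-52/(-46) + (125 + 12)/(12*(1 + 12)))/(30976 + 20919) = (-52*(-1/46) + (1/12)*137/13)/51895 = (26/23 + (1/12)*(1/13)*137)*(1/51895) = (26/23 + 137/156)*(1/51895) = (7207/3588)*(1/51895) = 7207/186199260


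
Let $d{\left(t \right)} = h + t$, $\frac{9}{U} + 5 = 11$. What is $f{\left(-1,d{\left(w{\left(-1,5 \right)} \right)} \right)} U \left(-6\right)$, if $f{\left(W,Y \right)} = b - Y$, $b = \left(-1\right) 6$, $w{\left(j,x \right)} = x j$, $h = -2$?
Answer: $-9$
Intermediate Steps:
$U = \frac{3}{2}$ ($U = \frac{9}{-5 + 11} = \frac{9}{6} = 9 \cdot \frac{1}{6} = \frac{3}{2} \approx 1.5$)
$w{\left(j,x \right)} = j x$
$d{\left(t \right)} = -2 + t$
$b = -6$
$f{\left(W,Y \right)} = -6 - Y$
$f{\left(-1,d{\left(w{\left(-1,5 \right)} \right)} \right)} U \left(-6\right) = \left(-6 - \left(-2 - 5\right)\right) \frac{3}{2} \left(-6\right) = \left(-6 - -7\right) \frac{3}{2} \left(-6\right) = \left(-6 + 7\right) \frac{3}{2} \left(-6\right) = 1 \cdot \frac{3}{2} \left(-6\right) = \frac{3}{2} \left(-6\right) = -9$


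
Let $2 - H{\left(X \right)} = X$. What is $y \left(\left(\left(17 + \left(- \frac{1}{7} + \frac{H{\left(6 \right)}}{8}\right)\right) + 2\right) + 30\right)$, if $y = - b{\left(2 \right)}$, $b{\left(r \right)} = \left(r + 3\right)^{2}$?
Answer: $- \frac{16925}{14} \approx -1208.9$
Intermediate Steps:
$H{\left(X \right)} = 2 - X$
$b{\left(r \right)} = \left(3 + r\right)^{2}$
$y = -25$ ($y = - \left(3 + 2\right)^{2} = - 5^{2} = \left(-1\right) 25 = -25$)
$y \left(\left(\left(17 + \left(- \frac{1}{7} + \frac{H{\left(6 \right)}}{8}\right)\right) + 2\right) + 30\right) = - 25 \left(\left(\left(17 + \left(- \frac{1}{7} + \frac{2 - 6}{8}\right)\right) + 2\right) + 30\right) = - 25 \left(\left(\left(17 + \left(\left(-1\right) \frac{1}{7} + \left(2 - 6\right) \frac{1}{8}\right)\right) + 2\right) + 30\right) = - 25 \left(\left(\left(17 - \frac{9}{14}\right) + 2\right) + 30\right) = - 25 \left(\left(\frac{229}{14} + 2\right) + 30\right) = - 25 \left(\frac{257}{14} + 30\right) = \left(-25\right) \frac{677}{14} = - \frac{16925}{14}$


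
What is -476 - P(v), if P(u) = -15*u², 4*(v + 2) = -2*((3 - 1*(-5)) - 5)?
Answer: -1169/4 ≈ -292.25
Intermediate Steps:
v = -7/2 (v = -2 + (-2*((3 - 1*(-5)) - 5))/4 = -2 + (-2*((3 + 5) - 5))/4 = -2 + (-2*(8 - 5))/4 = -2 + (-2*3)/4 = -2 + (¼)*(-6) = -2 - 3/2 = -7/2 ≈ -3.5000)
-476 - P(v) = -476 - (-15)*(-7/2)² = -476 - (-15)*49/4 = -476 - 1*(-735/4) = -476 + 735/4 = -1169/4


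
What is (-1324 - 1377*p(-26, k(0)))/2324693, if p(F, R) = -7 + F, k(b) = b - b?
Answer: 44117/2324693 ≈ 0.018978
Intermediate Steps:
k(b) = 0
(-1324 - 1377*p(-26, k(0)))/2324693 = (-1324 - 1377*(-7 - 26))/2324693 = (-1324 - 1377*(-33))*(1/2324693) = (-1324 + 45441)*(1/2324693) = 44117*(1/2324693) = 44117/2324693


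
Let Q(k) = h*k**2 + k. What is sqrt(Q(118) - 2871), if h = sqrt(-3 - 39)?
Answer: sqrt(-2753 + 13924*I*sqrt(42)) ≈ 209.2 + 215.68*I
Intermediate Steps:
h = I*sqrt(42) (h = sqrt(-42) = I*sqrt(42) ≈ 6.4807*I)
Q(k) = k + I*sqrt(42)*k**2 (Q(k) = (I*sqrt(42))*k**2 + k = I*sqrt(42)*k**2 + k = k + I*sqrt(42)*k**2)
sqrt(Q(118) - 2871) = sqrt(118*(1 + I*118*sqrt(42)) - 2871) = sqrt(118*(1 + 118*I*sqrt(42)) - 2871) = sqrt((118 + 13924*I*sqrt(42)) - 2871) = sqrt(-2753 + 13924*I*sqrt(42))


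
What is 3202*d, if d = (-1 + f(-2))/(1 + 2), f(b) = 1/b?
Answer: -1601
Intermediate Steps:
d = -½ (d = (-1 + 1/(-2))/(1 + 2) = (-1 - ½)/3 = -3/2*⅓ = -½ ≈ -0.50000)
3202*d = 3202*(-½) = -1601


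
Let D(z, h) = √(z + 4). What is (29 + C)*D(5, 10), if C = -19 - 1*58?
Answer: -144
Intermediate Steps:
D(z, h) = √(4 + z)
C = -77 (C = -19 - 58 = -77)
(29 + C)*D(5, 10) = (29 - 77)*√(4 + 5) = -48*√9 = -48*3 = -144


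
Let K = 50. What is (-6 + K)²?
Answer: 1936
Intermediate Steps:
(-6 + K)² = (-6 + 50)² = 44² = 1936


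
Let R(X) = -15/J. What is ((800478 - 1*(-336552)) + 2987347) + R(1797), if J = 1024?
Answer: 4223362033/1024 ≈ 4.1244e+6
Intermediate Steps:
R(X) = -15/1024
((800478 - 1*(-336552)) + 2987347) + R(1797) = ((800478 - 1*(-336552)) + 2987347) - 15/1024 = ((800478 + 336552) + 2987347) - 15/1024 = (1137030 + 2987347) - 15/1024 = 4124377 - 15/1024 = 4223362033/1024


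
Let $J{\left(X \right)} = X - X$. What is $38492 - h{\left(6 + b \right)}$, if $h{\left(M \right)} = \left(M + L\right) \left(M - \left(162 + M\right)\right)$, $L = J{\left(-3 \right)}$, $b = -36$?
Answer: $33632$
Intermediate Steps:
$J{\left(X \right)} = 0$
$L = 0$
$h{\left(M \right)} = - 162 M$ ($h{\left(M \right)} = \left(M + 0\right) \left(M - \left(162 + M\right)\right) = M \left(-162\right) = - 162 M$)
$38492 - h{\left(6 + b \right)} = 38492 - - 162 \left(6 - 36\right) = 38492 - \left(-162\right) \left(-30\right) = 38492 - 4860 = 33632$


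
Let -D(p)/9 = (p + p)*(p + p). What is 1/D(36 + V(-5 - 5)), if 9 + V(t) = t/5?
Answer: -1/22500 ≈ -4.4444e-5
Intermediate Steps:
V(t) = -9 + t/5
D(p) = -36*p² (D(p) = -9*(p + p)*(p + p) = -9*2*p*2*p = -36*p²)
1/D(36 + V(-5 - 5)) = 1/(-36*(36 + (-9 + (-5 - 5)/5))²) = 1/(-36*(36 + (-9 + (⅕)*(-10)))²) = 1/(-36*(36 + (-9 - 2))²) = 1/(-36*(36 - 11)²) = 1/(-36*25²) = 1/(-36*625) = 1/(-22500) = -1/22500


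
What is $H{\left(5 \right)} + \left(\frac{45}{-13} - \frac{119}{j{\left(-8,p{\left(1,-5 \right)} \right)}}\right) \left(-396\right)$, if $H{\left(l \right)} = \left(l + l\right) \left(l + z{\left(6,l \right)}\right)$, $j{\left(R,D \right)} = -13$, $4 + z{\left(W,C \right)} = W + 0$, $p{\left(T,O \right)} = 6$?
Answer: $- \frac{28394}{13} \approx -2184.2$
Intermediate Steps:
$z{\left(W,C \right)} = -4 + W$ ($z{\left(W,C \right)} = -4 + \left(W + 0\right) = -4 + W$)
$H{\left(l \right)} = 2 l \left(2 + l\right)$ ($H{\left(l \right)} = \left(l + l\right) \left(l + \left(-4 + 6\right)\right) = 2 l \left(l + 2\right) = 2 l \left(2 + l\right)$)
$H{\left(5 \right)} + \left(\frac{45}{-13} - \frac{119}{j{\left(-8,p{\left(1,-5 \right)} \right)}}\right) \left(-396\right) = 2 \cdot 5 \left(2 + 5\right) + \left(\frac{45}{-13} - \frac{119}{-13}\right) \left(-396\right) = 2 \cdot 5 \cdot 7 + \left(45 \left(- \frac{1}{13}\right) - - \frac{119}{13}\right) \left(-396\right) = 70 + \left(- \frac{45}{13} + \frac{119}{13}\right) \left(-396\right) = 70 + \frac{74}{13} \left(-396\right) = 70 - \frac{29304}{13} = - \frac{28394}{13}$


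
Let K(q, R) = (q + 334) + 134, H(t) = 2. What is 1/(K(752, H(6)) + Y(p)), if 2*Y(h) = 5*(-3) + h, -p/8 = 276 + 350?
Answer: -2/2583 ≈ -0.00077429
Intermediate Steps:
K(q, R) = 468 + q (K(q, R) = (334 + q) + 134 = 468 + q)
p = -5008 (p = -8*(276 + 350) = -8*626 = -5008)
Y(h) = -15/2 + h/2 (Y(h) = (5*(-3) + h)/2 = (-15 + h)/2 = -15/2 + h/2)
1/(K(752, H(6)) + Y(p)) = 1/((468 + 752) + (-15/2 + (½)*(-5008))) = 1/(1220 + (-15/2 - 2504)) = 1/(1220 - 5023/2) = 1/(-2583/2) = -2/2583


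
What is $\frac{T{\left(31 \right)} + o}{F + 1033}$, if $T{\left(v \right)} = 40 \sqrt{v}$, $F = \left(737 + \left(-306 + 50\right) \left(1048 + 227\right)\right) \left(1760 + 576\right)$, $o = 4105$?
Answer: $- \frac{821}{152149547} - \frac{8 \sqrt{31}}{152149547} \approx -5.6888 \cdot 10^{-6}$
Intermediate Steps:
$F = -760748768$ ($F = \left(737 - 326400\right) 2336 = \left(-325663\right) 2336 = -760748768$)
$\frac{T{\left(31 \right)} + o}{F + 1033} = \frac{40 \sqrt{31} + 4105}{-760748768 + 1033} = \frac{4105 + 40 \sqrt{31}}{-760747735} = \left(4105 + 40 \sqrt{31}\right) \left(- \frac{1}{760747735}\right) = - \frac{821}{152149547} - \frac{8 \sqrt{31}}{152149547}$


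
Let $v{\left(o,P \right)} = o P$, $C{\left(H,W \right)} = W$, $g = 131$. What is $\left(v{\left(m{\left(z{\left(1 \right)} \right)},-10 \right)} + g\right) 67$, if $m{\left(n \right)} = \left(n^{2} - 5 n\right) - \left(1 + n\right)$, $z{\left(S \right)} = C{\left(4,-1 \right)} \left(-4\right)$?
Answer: $14807$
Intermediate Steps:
$z{\left(S \right)} = 4$ ($z{\left(S \right)} = \left(-1\right) \left(-4\right) = 4$)
$m{\left(n \right)} = -1 + n^{2} - 6 n$
$v{\left(o,P \right)} = P o$
$\left(v{\left(m{\left(z{\left(1 \right)} \right)},-10 \right)} + g\right) 67 = \left(- 10 \left(-1 + 4^{2} - 24\right) + 131\right) 67 = \left(- 10 \left(-1 + 16 - 24\right) + 131\right) 67 = \left(\left(-10\right) \left(-9\right) + 131\right) 67 = \left(90 + 131\right) 67 = 221 \cdot 67 = 14807$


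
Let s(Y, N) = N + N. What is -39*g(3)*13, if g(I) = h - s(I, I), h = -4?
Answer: 5070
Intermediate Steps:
s(Y, N) = 2*N
g(I) = -4 - 2*I
-39*g(3)*13 = -39*(-4 - 2*3)*13 = -39*(-4 - 6)*13 = -39*(-10)*13 = 390*13 = 5070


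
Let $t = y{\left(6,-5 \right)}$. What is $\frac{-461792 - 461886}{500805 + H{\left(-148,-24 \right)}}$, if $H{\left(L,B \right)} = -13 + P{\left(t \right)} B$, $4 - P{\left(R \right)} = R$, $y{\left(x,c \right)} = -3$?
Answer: $- \frac{461839}{250312} \approx -1.8451$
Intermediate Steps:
$t = -3$
$P{\left(R \right)} = 4 - R$
$H{\left(L,B \right)} = -13 + 7 B$ ($H{\left(L,B \right)} = -13 + \left(4 - -3\right) B = -13 + \left(4 + 3\right) B = -13 + 7 B$)
$\frac{-461792 - 461886}{500805 + H{\left(-148,-24 \right)}} = \frac{-461792 - 461886}{500805 + \left(-13 + 7 \left(-24\right)\right)} = - \frac{923678}{500805 - 181} = - \frac{923678}{500624} = \left(-923678\right) \frac{1}{500624} = - \frac{461839}{250312}$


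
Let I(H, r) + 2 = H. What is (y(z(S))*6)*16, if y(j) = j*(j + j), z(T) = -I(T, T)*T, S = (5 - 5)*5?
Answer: 0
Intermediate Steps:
I(H, r) = -2 + H
S = 0 (S = 0*5 = 0)
z(T) = -T*(-2 + T) (z(T) = -(-2 + T)*T = -T*(-2 + T))
y(j) = 2*j**2 (y(j) = j*(2*j) = 2*j**2)
(y(z(S))*6)*16 = ((2*(0*(2 - 1*0))**2)*6)*16 = ((2*(0*(2 + 0))**2)*6)*16 = ((2*(0*2)**2)*6)*16 = ((2*0**2)*6)*16 = ((2*0)*6)*16 = (0*6)*16 = 0*16 = 0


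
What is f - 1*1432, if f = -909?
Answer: -2341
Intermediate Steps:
f - 1*1432 = -909 - 1*1432 = -909 - 1432 = -2341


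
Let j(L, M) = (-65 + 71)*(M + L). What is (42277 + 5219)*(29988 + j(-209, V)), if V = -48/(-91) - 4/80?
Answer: 621023190156/455 ≈ 1.3649e+9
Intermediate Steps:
V = 869/1820 (V = -48*(-1/91) - 4*1/80 = 48/91 - 1/20 = 869/1820 ≈ 0.47747)
j(L, M) = 6*L + 6*M (j(L, M) = 6*(L + M) = 6*L + 6*M)
(42277 + 5219)*(29988 + j(-209, V)) = (42277 + 5219)*(29988 + (6*(-209) + 6*(869/1820))) = 47496*(29988 + (-1254 + 2607/910)) = 47496*(29988 - 1138533/910) = 47496*(26150547/910) = 621023190156/455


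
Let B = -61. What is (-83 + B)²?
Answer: 20736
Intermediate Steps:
(-83 + B)² = (-83 - 61)² = (-144)² = 20736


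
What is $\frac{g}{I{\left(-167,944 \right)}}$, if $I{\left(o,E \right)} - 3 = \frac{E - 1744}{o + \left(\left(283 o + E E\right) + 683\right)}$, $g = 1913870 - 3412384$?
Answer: $- \frac{1265331734974}{2532373} \approx -4.9966 \cdot 10^{5}$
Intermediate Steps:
$g = -1498514$
$I{\left(o,E \right)} = 3 + \frac{-1744 + E}{683 + E^{2} + 284 o}$ ($I{\left(o,E \right)} = 3 + \frac{E - 1744}{o + \left(\left(283 o + E E\right) + 683\right)} = 3 + \frac{-1744 + E}{o + \left(\left(283 o + E^{2}\right) + 683\right)} = 3 + \frac{-1744 + E}{o + \left(\left(E^{2} + 283 o\right) + 683\right)} = 3 + \frac{-1744 + E}{o + \left(683 + E^{2} + 283 o\right)} = 3 + \frac{-1744 + E}{683 + E^{2} + 284 o}$)
$\frac{g}{I{\left(-167,944 \right)}} = - \frac{1498514}{\frac{1}{683 + 944^{2} + 284 \left(-167\right)} \left(305 + 944 + 3 \cdot 944^{2} + 852 \left(-167\right)\right)} = - \frac{1498514}{\frac{1}{683 + 891136 - 47428} \left(305 + 944 + 3 \cdot 891136 - 142284\right)} = - \frac{1498514}{\frac{1}{844391} \left(305 + 944 + 2673408 - 142284\right)} = - \frac{1498514}{\frac{1}{844391} \cdot 2532373} = - \frac{1498514}{\frac{2532373}{844391}} = \left(-1498514\right) \frac{844391}{2532373} = - \frac{1265331734974}{2532373}$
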